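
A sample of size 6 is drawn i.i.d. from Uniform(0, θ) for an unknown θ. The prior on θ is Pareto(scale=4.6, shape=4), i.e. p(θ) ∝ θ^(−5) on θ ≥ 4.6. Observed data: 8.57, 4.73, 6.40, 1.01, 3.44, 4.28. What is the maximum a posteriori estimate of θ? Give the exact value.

The Uniform(0, θ) likelihood is θ^(−n) for θ ≥ max(xᵢ), zero otherwise. Here max(xᵢ) = 8.57.
Posterior ∝ θ^(−5) · θ^(−6) = θ^(−11) on θ ≥ max(4.6, 8.57) = 8.57.
This density is strictly decreasing in θ, so the posterior mode lies at the lower boundary of the support.

θ̂_MAP = 8.57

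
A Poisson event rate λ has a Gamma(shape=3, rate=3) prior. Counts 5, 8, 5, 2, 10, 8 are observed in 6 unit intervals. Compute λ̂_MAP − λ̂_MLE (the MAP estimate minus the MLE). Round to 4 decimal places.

Σxᵢ = 38. Posterior is Gamma(41, 9); MAP = (41−1)/9 = 40/9 ≈ 4.44444.
MLE = x̄ = 38/6 ≈ 6.33333.
Difference = 40/9 − 38/6 = -17/9 ≈ -1.8889.

MAP − MLE = -1.8889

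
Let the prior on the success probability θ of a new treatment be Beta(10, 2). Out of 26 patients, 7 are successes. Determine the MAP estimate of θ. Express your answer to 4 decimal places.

θ̂_MAP = 0.4444

Prior: Beta(10, 2).
Data: 7 successes in 26 trials. The binomial likelihood contributes θ^7(1−θ)^19, so the posterior is Beta(10+7, 2+19) = Beta(17, 21).
For Beta(a, b) with a, b > 1 the mode is (a−1)/(a+b−2) = 16/36 ≈ 0.4444.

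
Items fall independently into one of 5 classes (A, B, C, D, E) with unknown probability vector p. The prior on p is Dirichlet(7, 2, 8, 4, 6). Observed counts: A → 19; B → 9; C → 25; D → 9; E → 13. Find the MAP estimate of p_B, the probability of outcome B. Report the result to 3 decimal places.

The posterior is Dirichlet(αᵢ + nᵢ) = Dirichlet(26, 11, 33, 13, 19).
For a Dirichlet(a₁,…,a_K) with all aᵢ > 1, the mode has j-th component (aⱼ − 1)/(Σaᵢ − K).
Here Σaᵢ = 102 and K = 5, so p_B = (11 − 1)/(102 − 5) = 10/97 ≈ 0.103.

MAP estimate of p_B = 0.103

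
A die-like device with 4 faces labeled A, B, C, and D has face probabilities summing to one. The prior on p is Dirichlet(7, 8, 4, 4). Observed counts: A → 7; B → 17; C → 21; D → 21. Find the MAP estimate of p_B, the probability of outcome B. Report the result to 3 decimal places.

The posterior is Dirichlet(αᵢ + nᵢ) = Dirichlet(14, 25, 25, 25).
For a Dirichlet(a₁,…,a_K) with all aᵢ > 1, the mode has j-th component (aⱼ − 1)/(Σaᵢ − K).
Here Σaᵢ = 89 and K = 4, so p_B = (25 − 1)/(89 − 4) = 24/85 ≈ 0.282.

MAP estimate of p_B = 0.282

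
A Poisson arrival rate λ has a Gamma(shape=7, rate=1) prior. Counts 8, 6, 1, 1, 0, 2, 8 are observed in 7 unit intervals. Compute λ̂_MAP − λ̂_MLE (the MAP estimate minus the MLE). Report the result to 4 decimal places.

Σxᵢ = 26. Posterior is Gamma(33, 8); MAP = (33−1)/8 = 32/8 ≈ 4.00000.
MLE = x̄ = 26/7 ≈ 3.71429.
Difference = 32/8 − 26/7 = 2/7 ≈ 0.2857.

MAP − MLE = 0.2857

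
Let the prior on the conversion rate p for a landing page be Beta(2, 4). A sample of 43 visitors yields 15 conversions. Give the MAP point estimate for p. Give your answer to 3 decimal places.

p̂_MAP = 0.340

Prior: Beta(2, 4).
Data: 15 successes in 43 trials. The binomial likelihood contributes p^15(1−p)^28, so the posterior is Beta(2+15, 4+28) = Beta(17, 32).
For Beta(a, b) with a, b > 1 the mode is (a−1)/(a+b−2) = 16/47 ≈ 0.340.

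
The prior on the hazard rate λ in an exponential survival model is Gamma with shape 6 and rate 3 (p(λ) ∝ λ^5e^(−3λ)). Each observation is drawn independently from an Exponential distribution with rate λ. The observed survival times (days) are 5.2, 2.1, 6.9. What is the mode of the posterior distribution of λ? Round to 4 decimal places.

λ̂_MAP = 0.4651

The Exponential(rate=λ) likelihood is ∝ λ^n e^(−λΣtᵢ). Here n = 3 and Σtᵢ = 5.2 + 2.1 + 6.9 = 14.2.
Posterior ∝ λ^5e^(−3λ) · λ^3e^(−14.2λ) = λ^8e^(−17.2λ), i.e. Gamma(9, 17.2).
Mode = (a−1)/b = 8/17.2 ≈ 0.4651.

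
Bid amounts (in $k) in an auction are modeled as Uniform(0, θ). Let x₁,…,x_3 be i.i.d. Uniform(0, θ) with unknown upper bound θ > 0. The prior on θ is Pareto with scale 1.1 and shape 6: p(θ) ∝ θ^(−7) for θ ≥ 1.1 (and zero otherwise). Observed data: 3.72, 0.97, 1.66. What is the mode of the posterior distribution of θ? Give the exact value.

θ̂_MAP = 3.72

The Uniform(0, θ) likelihood is θ^(−n) for θ ≥ max(xᵢ), zero otherwise. Here max(xᵢ) = 3.72.
Posterior ∝ θ^(−7) · θ^(−3) = θ^(−10) on θ ≥ max(1.1, 3.72) = 3.72.
This density is strictly decreasing in θ, so the posterior mode lies at the lower boundary of the support.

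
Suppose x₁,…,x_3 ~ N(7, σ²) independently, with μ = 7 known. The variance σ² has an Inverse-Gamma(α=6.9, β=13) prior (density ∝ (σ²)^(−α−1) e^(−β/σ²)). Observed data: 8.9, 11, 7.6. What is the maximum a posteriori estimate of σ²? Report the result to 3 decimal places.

Sum of squared deviations about the known mean: SS = (8.9−7)² + (11−7)² + (7.6−7)² = 19.97.
The Normal likelihood contributes (σ²)^(−n/2) exp(−SS/(2σ²)), so the posterior is Inverse-Gamma(α + n/2, β + SS/2) = Inverse-Gamma(8.4, 22.985).
The mode of Inverse-Gamma(a, b) is b/(a+1) = 22.985/9.4 ≈ 2.445.

σ̂²_MAP = 2.445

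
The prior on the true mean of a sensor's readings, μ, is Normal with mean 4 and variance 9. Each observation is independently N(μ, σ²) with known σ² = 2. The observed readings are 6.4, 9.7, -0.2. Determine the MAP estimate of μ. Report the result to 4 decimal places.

n = 3; x̄ = (6.4 + 9.7 + (-0.2))/3 = 15.9/3 = 5.3.
For a Normal prior and Normal likelihood with known variance, the posterior is Normal; its mode equals its mean, the precision-weighted average.
Prior precision 1/σ₀² = 1/9; data precision n/σ² = 3/2 = 1.5.
μ̂ = ((1/9)·4 + 1.5·5.3) / (1/9 + 1.5) = (1511/180)/(29/18) = 1511/290 ≈ 5.2103.

μ̂_MAP = 5.2103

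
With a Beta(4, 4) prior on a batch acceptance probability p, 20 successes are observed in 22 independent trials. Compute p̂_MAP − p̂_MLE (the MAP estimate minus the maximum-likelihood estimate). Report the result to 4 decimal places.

Posterior is Beta(24, 6); MAP = (24−1)/(30−2) = 23/28 ≈ 0.82143.
MLE ignores the prior: p̂_MLE = k/n = 20/22 ≈ 0.90909.
Difference = 23/28 − 20/22 = -27/308 ≈ -0.0877.

MAP − MLE = -0.0877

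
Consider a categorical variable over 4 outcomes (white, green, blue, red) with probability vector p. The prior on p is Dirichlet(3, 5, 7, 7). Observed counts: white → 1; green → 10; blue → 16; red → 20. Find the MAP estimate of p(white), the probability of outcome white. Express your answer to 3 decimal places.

The posterior is Dirichlet(αᵢ + nᵢ) = Dirichlet(4, 15, 23, 27).
For a Dirichlet(a₁,…,a_K) with all aᵢ > 1, the mode has j-th component (aⱼ − 1)/(Σaᵢ − K).
Here Σaᵢ = 69 and K = 4, so p(white) = (4 − 1)/(69 − 4) = 3/65 ≈ 0.046.

MAP estimate of p(white) = 0.046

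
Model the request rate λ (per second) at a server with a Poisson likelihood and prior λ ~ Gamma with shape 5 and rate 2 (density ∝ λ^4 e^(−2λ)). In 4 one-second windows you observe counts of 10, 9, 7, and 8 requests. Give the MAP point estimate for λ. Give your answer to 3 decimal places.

λ̂_MAP = 6.333

Σxᵢ = 10+9+7+8 = 34, with n = 4.
Posterior ∝ λ^4e^(−2λ) · λ^34e^(−4λ) = λ^38e^(−6λ), i.e. Gamma(shape=39, rate=6).
The mode of a Gamma(a, b) with a ≥ 1 (shape–rate) is (a−1)/b = 38/6 ≈ 6.333.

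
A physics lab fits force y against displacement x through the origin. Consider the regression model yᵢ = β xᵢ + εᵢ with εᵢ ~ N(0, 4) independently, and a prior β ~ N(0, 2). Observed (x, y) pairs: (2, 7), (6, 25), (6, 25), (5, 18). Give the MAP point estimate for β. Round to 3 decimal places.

log p(β | y) = −Σ(yᵢ − βxᵢ)²/(2·4) − β²/(2·2) + const.
Setting the derivative to zero: Σxᵢ(yᵢ − βxᵢ)/4 − β/2 = 0, so β = Σxᵢyᵢ / (Σxᵢ² + σ²/τ²).
Σxᵢyᵢ = 2·7 + 6·25 + 6·25 + 5·18 = 404; Σxᵢ² = 101; σ²/τ² = 2.
β̂_MAP = 404 / (101 + 2) = 404/103 ≈ 3.922.

β̂_MAP = 3.922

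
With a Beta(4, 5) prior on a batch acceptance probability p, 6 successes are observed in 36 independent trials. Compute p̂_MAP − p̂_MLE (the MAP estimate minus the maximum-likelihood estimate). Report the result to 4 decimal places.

Posterior is Beta(10, 35); MAP = (10−1)/(45−2) = 9/43 ≈ 0.20930.
MLE ignores the prior: p̂_MLE = k/n = 6/36 ≈ 0.16667.
Difference = 9/43 − 6/36 = 11/258 ≈ 0.0426.

MAP − MLE = 0.0426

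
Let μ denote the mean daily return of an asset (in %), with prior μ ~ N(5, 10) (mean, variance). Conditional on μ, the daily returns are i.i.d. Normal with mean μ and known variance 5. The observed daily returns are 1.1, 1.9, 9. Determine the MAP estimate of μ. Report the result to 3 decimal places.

μ̂_MAP = 4.143

n = 3; x̄ = (1.1 + 1.9 + 9)/3 = 12/3 = 4.
For a Normal prior and Normal likelihood with known variance, the posterior is Normal; its mode equals its mean, the precision-weighted average.
Prior precision 1/σ₀² = 1/10 = 0.1; data precision n/σ² = 3/5 = 0.6.
μ̂ = (0.1·5 + 0.6·4) / (0.1 + 0.6) = 2.9/0.7 = 29/7 ≈ 4.143.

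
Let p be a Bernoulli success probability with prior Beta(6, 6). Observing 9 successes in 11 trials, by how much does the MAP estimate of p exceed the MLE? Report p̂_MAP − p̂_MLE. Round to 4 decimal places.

MAP − MLE = -0.1515

Posterior is Beta(15, 8); MAP = (15−1)/(23−2) = 14/21 ≈ 0.66667.
MLE ignores the prior: p̂_MLE = k/n = 9/11 ≈ 0.81818.
Difference = 14/21 − 9/11 = -5/33 ≈ -0.1515.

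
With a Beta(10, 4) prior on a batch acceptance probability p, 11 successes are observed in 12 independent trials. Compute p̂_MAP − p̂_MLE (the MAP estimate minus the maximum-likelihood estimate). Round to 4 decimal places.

Posterior is Beta(21, 5); MAP = (21−1)/(26−2) = 20/24 ≈ 0.83333.
MLE ignores the prior: p̂_MLE = k/n = 11/12 ≈ 0.91667.
Difference = 20/24 − 11/12 = -1/12 ≈ -0.0833.

MAP − MLE = -0.0833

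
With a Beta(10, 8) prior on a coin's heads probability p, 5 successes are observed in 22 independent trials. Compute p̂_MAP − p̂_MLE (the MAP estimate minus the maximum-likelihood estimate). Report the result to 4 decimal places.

Posterior is Beta(15, 25); MAP = (15−1)/(40−2) = 14/38 ≈ 0.36842.
MLE ignores the prior: p̂_MLE = k/n = 5/22 ≈ 0.22727.
Difference = 14/38 − 5/22 = 59/418 ≈ 0.1411.

MAP − MLE = 0.1411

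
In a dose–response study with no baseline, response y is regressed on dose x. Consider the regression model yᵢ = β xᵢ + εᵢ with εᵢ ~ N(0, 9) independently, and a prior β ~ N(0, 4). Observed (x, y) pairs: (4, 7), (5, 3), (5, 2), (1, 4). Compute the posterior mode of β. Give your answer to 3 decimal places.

β̂_MAP = 0.823

log p(β | y) = −Σ(yᵢ − βxᵢ)²/(2·9) − β²/(2·4) + const.
Setting the derivative to zero: Σxᵢ(yᵢ − βxᵢ)/9 − β/4 = 0, so β = Σxᵢyᵢ / (Σxᵢ² + σ²/τ²).
Σxᵢyᵢ = 4·7 + 5·3 + 5·2 + 1·4 = 57; Σxᵢ² = 67; σ²/τ² = 2.25.
β̂_MAP = 57 / (67 + 2.25) = 57/69.25 ≈ 0.823.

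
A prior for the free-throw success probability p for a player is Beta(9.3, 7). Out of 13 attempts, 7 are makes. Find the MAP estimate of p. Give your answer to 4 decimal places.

p̂_MAP = 0.5604

Prior: Beta(9.3, 7).
Data: 7 successes in 13 trials. The binomial likelihood contributes p^7(1−p)^6, so the posterior is Beta(9.3+7, 7+6) = Beta(16.3, 13).
For Beta(a, b) with a, b > 1 the mode is (a−1)/(a+b−2) = 15.3/27.3 ≈ 0.5604.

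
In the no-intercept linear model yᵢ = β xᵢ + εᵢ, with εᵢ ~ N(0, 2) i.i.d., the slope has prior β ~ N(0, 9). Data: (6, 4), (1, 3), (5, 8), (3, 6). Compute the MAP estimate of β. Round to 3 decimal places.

log p(β | y) = −Σ(yᵢ − βxᵢ)²/(2·2) − β²/(2·9) + const.
Setting the derivative to zero: Σxᵢ(yᵢ − βxᵢ)/2 − β/9 = 0, so β = Σxᵢyᵢ / (Σxᵢ² + σ²/τ²).
Σxᵢyᵢ = 6·4 + 1·3 + 5·8 + 3·6 = 85; Σxᵢ² = 71; σ²/τ² = 2/9.
β̂_MAP = 85 / (71 + 2/9) = 85/(641/9) = 765/641 ≈ 1.193.

β̂_MAP = 1.193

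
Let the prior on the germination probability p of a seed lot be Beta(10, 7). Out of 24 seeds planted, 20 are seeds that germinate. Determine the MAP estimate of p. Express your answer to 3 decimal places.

p̂_MAP = 0.744

Prior: Beta(10, 7).
Data: 20 successes in 24 trials. The binomial likelihood contributes p^20(1−p)^4, so the posterior is Beta(10+20, 7+4) = Beta(30, 11).
For Beta(a, b) with a, b > 1 the mode is (a−1)/(a+b−2) = 29/39 ≈ 0.744.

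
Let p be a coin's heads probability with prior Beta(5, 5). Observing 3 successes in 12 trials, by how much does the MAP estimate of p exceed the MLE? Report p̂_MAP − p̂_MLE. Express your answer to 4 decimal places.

Posterior is Beta(8, 14); MAP = (8−1)/(22−2) = 7/20 ≈ 0.35000.
MLE ignores the prior: p̂_MLE = k/n = 3/12 ≈ 0.25000.
Difference = 7/20 − 3/12 = 1/10 ≈ 0.1000.

MAP − MLE = 0.1000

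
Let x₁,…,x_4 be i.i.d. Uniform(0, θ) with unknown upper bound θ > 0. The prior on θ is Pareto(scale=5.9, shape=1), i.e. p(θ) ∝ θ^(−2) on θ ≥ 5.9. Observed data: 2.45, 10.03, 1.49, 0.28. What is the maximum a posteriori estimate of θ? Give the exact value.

The Uniform(0, θ) likelihood is θ^(−n) for θ ≥ max(xᵢ), zero otherwise. Here max(xᵢ) = 10.03.
Posterior ∝ θ^(−2) · θ^(−4) = θ^(−6) on θ ≥ max(5.9, 10.03) = 10.03.
This density is strictly decreasing in θ, so the posterior mode lies at the lower boundary of the support.

θ̂_MAP = 10.03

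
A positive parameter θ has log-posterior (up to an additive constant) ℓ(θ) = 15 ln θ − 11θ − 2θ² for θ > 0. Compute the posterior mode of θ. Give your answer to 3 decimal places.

θ̂_MAP = 1.000

ℓ'(θ) = 15/θ − 11 − 4θ. Setting this to zero and multiplying by θ: 4θ² + 11θ − 15 = 0.
θ = (−11 + √(11² + 4·4·15)) / (2·4) = (−11 + √361) / 8 = (−11 + 19)/8 = 1.
ℓ''(θ) = −15/θ² − 4 < 0, confirming a maximum.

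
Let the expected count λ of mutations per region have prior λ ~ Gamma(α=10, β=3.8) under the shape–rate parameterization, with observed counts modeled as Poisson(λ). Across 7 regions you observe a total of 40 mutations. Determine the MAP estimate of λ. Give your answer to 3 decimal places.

λ̂_MAP = 4.537

Σxᵢ = 40, n = 7.
Posterior ∝ λ^9e^(−3.8λ) · λ^40e^(−7λ) = λ^49e^(−10.8λ), i.e. Gamma(shape=50, rate=10.8).
The mode of a Gamma(a, b) with a ≥ 1 (shape–rate) is (a−1)/b = 49/10.8 ≈ 4.537.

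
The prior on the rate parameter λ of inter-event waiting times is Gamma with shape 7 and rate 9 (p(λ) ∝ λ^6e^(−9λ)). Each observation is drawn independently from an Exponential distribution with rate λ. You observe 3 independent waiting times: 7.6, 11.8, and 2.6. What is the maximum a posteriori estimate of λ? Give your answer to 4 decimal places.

The Exponential(rate=λ) likelihood is ∝ λ^n e^(−λΣtᵢ). Here n = 3 and Σtᵢ = 7.6 + 11.8 + 2.6 = 22.
Posterior ∝ λ^6e^(−9λ) · λ^3e^(−22λ) = λ^9e^(−31λ), i.e. Gamma(10, 31).
Mode = (a−1)/b = 9/31 ≈ 0.2903.

λ̂_MAP = 0.2903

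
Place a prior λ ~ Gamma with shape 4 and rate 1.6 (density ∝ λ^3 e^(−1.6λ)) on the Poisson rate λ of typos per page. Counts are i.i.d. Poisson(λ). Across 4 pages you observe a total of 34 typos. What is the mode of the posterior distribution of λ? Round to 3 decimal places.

λ̂_MAP = 6.607

Σxᵢ = 34, n = 4.
Posterior ∝ λ^3e^(−1.6λ) · λ^34e^(−4λ) = λ^37e^(−5.6λ), i.e. Gamma(shape=38, rate=5.6).
The mode of a Gamma(a, b) with a ≥ 1 (shape–rate) is (a−1)/b = 37/5.6 ≈ 6.607.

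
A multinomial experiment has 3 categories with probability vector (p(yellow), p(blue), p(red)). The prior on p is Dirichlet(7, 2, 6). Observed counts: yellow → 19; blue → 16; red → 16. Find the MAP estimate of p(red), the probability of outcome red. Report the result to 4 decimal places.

The posterior is Dirichlet(αᵢ + nᵢ) = Dirichlet(26, 18, 22).
For a Dirichlet(a₁,…,a_K) with all aᵢ > 1, the mode has j-th component (aⱼ − 1)/(Σaᵢ − K).
Here Σaᵢ = 66 and K = 3, so p(red) = (22 − 1)/(66 − 3) = 21/63 ≈ 0.3333.

MAP estimate of p(red) = 0.3333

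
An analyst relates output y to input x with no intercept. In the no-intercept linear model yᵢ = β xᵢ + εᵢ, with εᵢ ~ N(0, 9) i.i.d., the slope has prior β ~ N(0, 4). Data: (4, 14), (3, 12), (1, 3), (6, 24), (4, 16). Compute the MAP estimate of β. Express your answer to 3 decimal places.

log p(β | y) = −Σ(yᵢ − βxᵢ)²/(2·9) − β²/(2·4) + const.
Setting the derivative to zero: Σxᵢ(yᵢ − βxᵢ)/9 − β/4 = 0, so β = Σxᵢyᵢ / (Σxᵢ² + σ²/τ²).
Σxᵢyᵢ = 4·14 + 3·12 + 1·3 + 6·24 + 4·16 = 303; Σxᵢ² = 78; σ²/τ² = 2.25.
β̂_MAP = 303 / (78 + 2.25) = 303/80.25 ≈ 3.776.

β̂_MAP = 3.776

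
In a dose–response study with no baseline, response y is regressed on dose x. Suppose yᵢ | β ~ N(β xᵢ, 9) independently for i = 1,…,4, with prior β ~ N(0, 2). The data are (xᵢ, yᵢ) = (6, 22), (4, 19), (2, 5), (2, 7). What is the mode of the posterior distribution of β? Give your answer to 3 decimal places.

β̂_MAP = 3.597

log p(β | y) = −Σ(yᵢ − βxᵢ)²/(2·9) − β²/(2·2) + const.
Setting the derivative to zero: Σxᵢ(yᵢ − βxᵢ)/9 − β/2 = 0, so β = Σxᵢyᵢ / (Σxᵢ² + σ²/τ²).
Σxᵢyᵢ = 6·22 + 4·19 + 2·5 + 2·7 = 232; Σxᵢ² = 60; σ²/τ² = 4.5.
β̂_MAP = 232 / (60 + 4.5) = 232/64.5 ≈ 3.597.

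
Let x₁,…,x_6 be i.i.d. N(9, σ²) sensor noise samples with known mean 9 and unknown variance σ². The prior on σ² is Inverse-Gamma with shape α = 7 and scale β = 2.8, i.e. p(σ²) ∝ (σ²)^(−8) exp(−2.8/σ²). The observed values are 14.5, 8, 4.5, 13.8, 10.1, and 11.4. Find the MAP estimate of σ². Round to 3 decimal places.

σ̂²_MAP = 3.960

Sum of squared deviations about the known mean: SS = (14.5−9)² + (8−9)² + (4.5−9)² + (13.8−9)² + (10.1−9)² + (11.4−9)² = 81.51.
The Normal likelihood contributes (σ²)^(−n/2) exp(−SS/(2σ²)), so the posterior is Inverse-Gamma(α + n/2, β + SS/2) = Inverse-Gamma(10, 43.555).
The mode of Inverse-Gamma(a, b) is b/(a+1) = 43.555/11 ≈ 3.960.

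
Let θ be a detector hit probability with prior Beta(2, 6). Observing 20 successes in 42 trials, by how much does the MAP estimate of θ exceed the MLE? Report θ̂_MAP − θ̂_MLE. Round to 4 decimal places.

Posterior is Beta(22, 28); MAP = (22−1)/(50−2) = 21/48 ≈ 0.43750.
MLE ignores the prior: θ̂_MLE = k/n = 20/42 ≈ 0.47619.
Difference = 21/48 − 20/42 = -13/336 ≈ -0.0387.

MAP − MLE = -0.0387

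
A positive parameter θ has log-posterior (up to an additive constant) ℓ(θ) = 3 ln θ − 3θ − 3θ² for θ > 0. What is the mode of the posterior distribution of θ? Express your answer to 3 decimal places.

θ̂_MAP = 0.500

ℓ'(θ) = 3/θ − 3 − 6θ. Setting this to zero and multiplying by θ: 6θ² + 3θ − 3 = 0.
θ = (−3 + √(3² + 4·6·3)) / (2·6) = (−3 + √81) / 12 = (−3 + 9)/12 = 1/2.
ℓ''(θ) = −3/θ² − 6 < 0, confirming a maximum.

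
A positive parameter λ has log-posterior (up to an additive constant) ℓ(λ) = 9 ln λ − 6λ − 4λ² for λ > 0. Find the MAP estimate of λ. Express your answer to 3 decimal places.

ℓ'(λ) = 9/λ − 6 − 8λ. Setting this to zero and multiplying by λ: 8λ² + 6λ − 9 = 0.
λ = (−6 + √(6² + 4·8·9)) / (2·8) = (−6 + √324) / 16 = (−6 + 18)/16 = 3/4.
ℓ''(λ) = −9/λ² − 8 < 0, confirming a maximum.

λ̂_MAP = 0.750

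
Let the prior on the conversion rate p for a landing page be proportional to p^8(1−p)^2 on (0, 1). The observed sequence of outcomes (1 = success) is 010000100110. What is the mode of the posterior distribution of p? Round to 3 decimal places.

The prior density ∝ p^8(1−p)^2 is the kernel of Beta(9, 3).
Data: 4 successes in 12 trials (from the sequence). The binomial likelihood contributes p^4(1−p)^8, so the posterior is Beta(9+4, 3+8) = Beta(13, 11).
For Beta(a, b) with a, b > 1 the mode is (a−1)/(a+b−2) = 12/22 ≈ 0.545.

p̂_MAP = 0.545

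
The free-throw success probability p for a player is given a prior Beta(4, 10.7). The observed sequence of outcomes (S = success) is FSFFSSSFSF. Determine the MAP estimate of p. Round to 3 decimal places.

p̂_MAP = 0.352

Prior: Beta(4, 10.7).
Data: 5 successes in 10 trials (from the sequence). The binomial likelihood contributes p^5(1−p)^5, so the posterior is Beta(4+5, 10.7+5) = Beta(9, 15.7).
For Beta(a, b) with a, b > 1 the mode is (a−1)/(a+b−2) = 8/22.7 ≈ 0.352.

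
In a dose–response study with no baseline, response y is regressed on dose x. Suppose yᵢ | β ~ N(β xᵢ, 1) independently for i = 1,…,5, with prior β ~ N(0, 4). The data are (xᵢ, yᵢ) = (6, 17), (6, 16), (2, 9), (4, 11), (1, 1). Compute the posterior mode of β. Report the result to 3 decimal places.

β̂_MAP = 2.799

log p(β | y) = −Σ(yᵢ − βxᵢ)²/(2·1) − β²/(2·4) + const.
Setting the derivative to zero: Σxᵢ(yᵢ − βxᵢ)/1 − β/4 = 0, so β = Σxᵢyᵢ / (Σxᵢ² + σ²/τ²).
Σxᵢyᵢ = 6·17 + 6·16 + 2·9 + 4·11 + 1·1 = 261; Σxᵢ² = 93; σ²/τ² = 0.25.
β̂_MAP = 261 / (93 + 0.25) = 261/93.25 ≈ 2.799.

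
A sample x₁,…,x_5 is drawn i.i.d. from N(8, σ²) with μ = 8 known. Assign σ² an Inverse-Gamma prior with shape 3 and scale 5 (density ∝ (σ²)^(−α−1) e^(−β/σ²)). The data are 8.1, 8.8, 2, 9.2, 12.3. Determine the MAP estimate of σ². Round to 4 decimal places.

Sum of squared deviations about the known mean: SS = (8.1−8)² + (8.8−8)² + (2−8)² + (9.2−8)² + (12.3−8)² = 56.58.
The Normal likelihood contributes (σ²)^(−n/2) exp(−SS/(2σ²)), so the posterior is Inverse-Gamma(α + n/2, β + SS/2) = Inverse-Gamma(5.5, 33.29).
The mode of Inverse-Gamma(a, b) is b/(a+1) = 33.29/6.5 ≈ 5.1215.

σ̂²_MAP = 5.1215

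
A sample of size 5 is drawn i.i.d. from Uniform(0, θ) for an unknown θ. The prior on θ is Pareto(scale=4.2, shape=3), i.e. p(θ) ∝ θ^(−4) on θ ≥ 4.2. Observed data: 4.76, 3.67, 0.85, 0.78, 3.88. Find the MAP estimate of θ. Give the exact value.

The Uniform(0, θ) likelihood is θ^(−n) for θ ≥ max(xᵢ), zero otherwise. Here max(xᵢ) = 4.76.
Posterior ∝ θ^(−4) · θ^(−5) = θ^(−9) on θ ≥ max(4.2, 4.76) = 4.76.
This density is strictly decreasing in θ, so the posterior mode lies at the lower boundary of the support.

θ̂_MAP = 4.76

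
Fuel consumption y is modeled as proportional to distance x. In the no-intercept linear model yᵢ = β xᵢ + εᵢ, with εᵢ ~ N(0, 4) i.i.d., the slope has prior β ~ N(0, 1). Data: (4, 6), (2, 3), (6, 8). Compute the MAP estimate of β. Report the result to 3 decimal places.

β̂_MAP = 1.300

log p(β | y) = −Σ(yᵢ − βxᵢ)²/(2·4) − β²/(2·1) + const.
Setting the derivative to zero: Σxᵢ(yᵢ − βxᵢ)/4 − β/1 = 0, so β = Σxᵢyᵢ / (Σxᵢ² + σ²/τ²).
Σxᵢyᵢ = 4·6 + 2·3 + 6·8 = 78; Σxᵢ² = 56; σ²/τ² = 4.
β̂_MAP = 78 / (56 + 4) = 78/60 ≈ 1.300.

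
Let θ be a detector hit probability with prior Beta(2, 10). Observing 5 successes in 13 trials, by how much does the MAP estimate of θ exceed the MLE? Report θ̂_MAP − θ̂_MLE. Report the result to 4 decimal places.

MAP − MLE = -0.1237

Posterior is Beta(7, 18); MAP = (7−1)/(25−2) = 6/23 ≈ 0.26087.
MLE ignores the prior: θ̂_MLE = k/n = 5/13 ≈ 0.38462.
Difference = 6/23 − 5/13 = -37/299 ≈ -0.1237.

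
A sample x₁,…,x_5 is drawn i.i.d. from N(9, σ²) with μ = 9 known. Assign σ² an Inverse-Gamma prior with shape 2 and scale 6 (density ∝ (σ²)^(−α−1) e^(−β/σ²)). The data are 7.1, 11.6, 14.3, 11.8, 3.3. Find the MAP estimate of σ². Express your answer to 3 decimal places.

σ̂²_MAP = 8.254

Sum of squared deviations about the known mean: SS = (7.1−9)² + (11.6−9)² + (14.3−9)² + (11.8−9)² + (3.3−9)² = 78.79.
The Normal likelihood contributes (σ²)^(−n/2) exp(−SS/(2σ²)), so the posterior is Inverse-Gamma(α + n/2, β + SS/2) = Inverse-Gamma(4.5, 45.395).
The mode of Inverse-Gamma(a, b) is b/(a+1) = 45.395/5.5 ≈ 8.254.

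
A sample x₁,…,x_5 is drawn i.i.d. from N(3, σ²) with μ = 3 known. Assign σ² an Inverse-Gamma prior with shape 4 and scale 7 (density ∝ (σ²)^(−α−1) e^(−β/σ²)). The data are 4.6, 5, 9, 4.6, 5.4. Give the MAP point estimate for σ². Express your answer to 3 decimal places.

σ̂²_MAP = 4.325

Sum of squared deviations about the known mean: SS = (4.6−3)² + (5−3)² + (9−3)² + (4.6−3)² + (5.4−3)² = 50.88.
The Normal likelihood contributes (σ²)^(−n/2) exp(−SS/(2σ²)), so the posterior is Inverse-Gamma(α + n/2, β + SS/2) = Inverse-Gamma(6.5, 32.44).
The mode of Inverse-Gamma(a, b) is b/(a+1) = 32.44/7.5 ≈ 4.325.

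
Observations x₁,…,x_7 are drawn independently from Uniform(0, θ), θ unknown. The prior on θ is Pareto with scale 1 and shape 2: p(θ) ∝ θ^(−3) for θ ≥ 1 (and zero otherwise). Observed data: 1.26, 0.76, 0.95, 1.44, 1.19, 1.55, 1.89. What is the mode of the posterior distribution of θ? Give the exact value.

θ̂_MAP = 1.89

The Uniform(0, θ) likelihood is θ^(−n) for θ ≥ max(xᵢ), zero otherwise. Here max(xᵢ) = 1.89.
Posterior ∝ θ^(−3) · θ^(−7) = θ^(−10) on θ ≥ max(1, 1.89) = 1.89.
This density is strictly decreasing in θ, so the posterior mode lies at the lower boundary of the support.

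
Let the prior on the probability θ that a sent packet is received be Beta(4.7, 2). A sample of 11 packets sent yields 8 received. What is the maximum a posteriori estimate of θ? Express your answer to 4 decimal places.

θ̂_MAP = 0.7452

Prior: Beta(4.7, 2).
Data: 8 successes in 11 trials. The binomial likelihood contributes θ^8(1−θ)^3, so the posterior is Beta(4.7+8, 2+3) = Beta(12.7, 5).
For Beta(a, b) with a, b > 1 the mode is (a−1)/(a+b−2) = 11.7/15.7 ≈ 0.7452.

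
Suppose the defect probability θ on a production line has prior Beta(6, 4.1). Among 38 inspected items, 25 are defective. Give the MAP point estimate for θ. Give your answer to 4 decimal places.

θ̂_MAP = 0.6508

Prior: Beta(6, 4.1).
Data: 25 successes in 38 trials. The binomial likelihood contributes θ^25(1−θ)^13, so the posterior is Beta(6+25, 4.1+13) = Beta(31, 17.1).
For Beta(a, b) with a, b > 1 the mode is (a−1)/(a+b−2) = 30/46.1 ≈ 0.6508.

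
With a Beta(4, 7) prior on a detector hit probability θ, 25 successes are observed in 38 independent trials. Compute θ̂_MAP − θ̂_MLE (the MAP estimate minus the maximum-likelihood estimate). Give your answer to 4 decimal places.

Posterior is Beta(29, 20); MAP = (29−1)/(49−2) = 28/47 ≈ 0.59574.
MLE ignores the prior: θ̂_MLE = k/n = 25/38 ≈ 0.65789.
Difference = 28/47 − 25/38 = -111/1786 ≈ -0.0622.

MAP − MLE = -0.0622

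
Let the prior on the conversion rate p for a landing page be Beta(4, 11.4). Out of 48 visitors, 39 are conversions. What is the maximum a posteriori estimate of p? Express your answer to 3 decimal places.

p̂_MAP = 0.684

Prior: Beta(4, 11.4).
Data: 39 successes in 48 trials. The binomial likelihood contributes p^39(1−p)^9, so the posterior is Beta(4+39, 11.4+9) = Beta(43, 20.4).
For Beta(a, b) with a, b > 1 the mode is (a−1)/(a+b−2) = 42/61.4 ≈ 0.684.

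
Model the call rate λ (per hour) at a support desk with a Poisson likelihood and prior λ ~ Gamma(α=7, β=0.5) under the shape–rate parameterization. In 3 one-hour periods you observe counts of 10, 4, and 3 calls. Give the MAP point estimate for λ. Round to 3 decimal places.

Σxᵢ = 10+4+3 = 17, with n = 3.
Posterior ∝ λ^6e^(−0.5λ) · λ^17e^(−3λ) = λ^23e^(−3.5λ), i.e. Gamma(shape=24, rate=3.5).
The mode of a Gamma(a, b) with a ≥ 1 (shape–rate) is (a−1)/b = 23/3.5 ≈ 6.571.

λ̂_MAP = 6.571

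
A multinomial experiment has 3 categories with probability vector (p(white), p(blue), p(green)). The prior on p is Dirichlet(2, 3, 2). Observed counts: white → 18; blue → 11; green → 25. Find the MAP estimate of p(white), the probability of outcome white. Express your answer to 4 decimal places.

The posterior is Dirichlet(αᵢ + nᵢ) = Dirichlet(20, 14, 27).
For a Dirichlet(a₁,…,a_K) with all aᵢ > 1, the mode has j-th component (aⱼ − 1)/(Σaᵢ − K).
Here Σaᵢ = 61 and K = 3, so p(white) = (20 − 1)/(61 − 3) = 19/58 ≈ 0.3276.

MAP estimate of p(white) = 0.3276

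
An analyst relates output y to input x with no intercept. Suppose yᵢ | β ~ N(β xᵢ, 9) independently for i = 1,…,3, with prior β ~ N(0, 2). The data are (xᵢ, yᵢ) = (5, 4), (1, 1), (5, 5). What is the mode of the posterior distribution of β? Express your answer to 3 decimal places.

log p(β | y) = −Σ(yᵢ − βxᵢ)²/(2·9) − β²/(2·2) + const.
Setting the derivative to zero: Σxᵢ(yᵢ − βxᵢ)/9 − β/2 = 0, so β = Σxᵢyᵢ / (Σxᵢ² + σ²/τ²).
Σxᵢyᵢ = 5·4 + 1·1 + 5·5 = 46; Σxᵢ² = 51; σ²/τ² = 4.5.
β̂_MAP = 46 / (51 + 4.5) = 46/55.5 ≈ 0.829.

β̂_MAP = 0.829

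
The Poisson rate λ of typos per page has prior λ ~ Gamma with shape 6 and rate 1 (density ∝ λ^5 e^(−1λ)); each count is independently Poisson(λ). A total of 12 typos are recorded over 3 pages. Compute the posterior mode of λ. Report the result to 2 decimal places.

λ̂_MAP = 4.25

Σxᵢ = 12, n = 3.
Posterior ∝ λ^5e^(−1λ) · λ^12e^(−3λ) = λ^17e^(−4λ), i.e. Gamma(shape=18, rate=4).
The mode of a Gamma(a, b) with a ≥ 1 (shape–rate) is (a−1)/b = 17/4 ≈ 4.25.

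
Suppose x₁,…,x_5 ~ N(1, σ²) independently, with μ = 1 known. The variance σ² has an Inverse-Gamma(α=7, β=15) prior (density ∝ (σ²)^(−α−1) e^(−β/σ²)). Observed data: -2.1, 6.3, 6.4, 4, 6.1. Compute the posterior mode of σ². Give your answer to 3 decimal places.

σ̂²_MAP = 6.280

Sum of squared deviations about the known mean: SS = (-2.1−1)² + (6.3−1)² + (6.4−1)² + (4−1)² + (6.1−1)² = 101.87.
The Normal likelihood contributes (σ²)^(−n/2) exp(−SS/(2σ²)), so the posterior is Inverse-Gamma(α + n/2, β + SS/2) = Inverse-Gamma(9.5, 65.935).
The mode of Inverse-Gamma(a, b) is b/(a+1) = 65.935/10.5 ≈ 6.280.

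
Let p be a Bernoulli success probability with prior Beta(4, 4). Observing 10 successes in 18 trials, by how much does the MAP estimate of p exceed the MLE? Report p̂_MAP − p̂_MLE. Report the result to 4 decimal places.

MAP − MLE = -0.0139

Posterior is Beta(14, 12); MAP = (14−1)/(26−2) = 13/24 ≈ 0.54167.
MLE ignores the prior: p̂_MLE = k/n = 10/18 ≈ 0.55556.
Difference = 13/24 − 10/18 = -1/72 ≈ -0.0139.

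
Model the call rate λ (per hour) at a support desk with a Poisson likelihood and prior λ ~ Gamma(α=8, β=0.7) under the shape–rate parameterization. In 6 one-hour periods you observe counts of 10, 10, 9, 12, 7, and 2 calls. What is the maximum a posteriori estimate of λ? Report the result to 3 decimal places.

λ̂_MAP = 8.507

Σxᵢ = 10+10+9+12+7+2 = 50, with n = 6.
Posterior ∝ λ^7e^(−0.7λ) · λ^50e^(−6λ) = λ^57e^(−6.7λ), i.e. Gamma(shape=58, rate=6.7).
The mode of a Gamma(a, b) with a ≥ 1 (shape–rate) is (a−1)/b = 57/6.7 ≈ 8.507.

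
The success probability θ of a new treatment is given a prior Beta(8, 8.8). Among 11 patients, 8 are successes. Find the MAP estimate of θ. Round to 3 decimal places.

θ̂_MAP = 0.581

Prior: Beta(8, 8.8).
Data: 8 successes in 11 trials. The binomial likelihood contributes θ^8(1−θ)^3, so the posterior is Beta(8+8, 8.8+3) = Beta(16, 11.8).
For Beta(a, b) with a, b > 1 the mode is (a−1)/(a+b−2) = 15/25.8 ≈ 0.581.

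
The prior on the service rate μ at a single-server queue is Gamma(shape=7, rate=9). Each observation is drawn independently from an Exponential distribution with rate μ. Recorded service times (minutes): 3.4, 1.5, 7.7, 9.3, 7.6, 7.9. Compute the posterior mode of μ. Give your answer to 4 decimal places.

The Exponential(rate=μ) likelihood is ∝ μ^n e^(−μΣtᵢ). Here n = 6 and Σtᵢ = 3.4 + 1.5 + 7.7 + 9.3 + 7.6 + 7.9 = 37.4.
Posterior ∝ μ^6e^(−9μ) · μ^6e^(−37.4μ) = μ^12e^(−46.4μ), i.e. Gamma(13, 46.4).
Mode = (a−1)/b = 12/46.4 ≈ 0.2586.

μ̂_MAP = 0.2586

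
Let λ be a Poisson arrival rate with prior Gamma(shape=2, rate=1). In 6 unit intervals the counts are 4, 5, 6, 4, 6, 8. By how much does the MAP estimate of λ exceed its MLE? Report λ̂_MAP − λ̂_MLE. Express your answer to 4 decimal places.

Σxᵢ = 33. Posterior is Gamma(35, 7); MAP = (35−1)/7 = 34/7 ≈ 4.85714.
MLE = x̄ = 33/6 ≈ 5.50000.
Difference = 34/7 − 33/6 = -9/14 ≈ -0.6429.

MAP − MLE = -0.6429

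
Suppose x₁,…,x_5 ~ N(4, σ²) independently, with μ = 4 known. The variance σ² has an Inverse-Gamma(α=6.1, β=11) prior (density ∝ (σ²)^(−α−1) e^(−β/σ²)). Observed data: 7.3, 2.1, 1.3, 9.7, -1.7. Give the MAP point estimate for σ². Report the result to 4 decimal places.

Sum of squared deviations about the known mean: SS = (7.3−4)² + (2.1−4)² + (1.3−4)² + (9.7−4)² + (-1.7−4)² = 86.77.
The Normal likelihood contributes (σ²)^(−n/2) exp(−SS/(2σ²)), so the posterior is Inverse-Gamma(α + n/2, β + SS/2) = Inverse-Gamma(8.6, 54.385).
The mode of Inverse-Gamma(a, b) is b/(a+1) = 54.385/9.6 ≈ 5.6651.

σ̂²_MAP = 5.6651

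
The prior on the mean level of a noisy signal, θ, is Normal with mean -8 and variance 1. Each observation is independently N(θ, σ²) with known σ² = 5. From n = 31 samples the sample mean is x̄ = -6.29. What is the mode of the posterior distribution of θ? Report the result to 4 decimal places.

n = 31, x̄ = -6.29.
For a Normal prior and Normal likelihood with known variance, the posterior is Normal; its mode equals its mean, the precision-weighted average.
Prior precision 1/σ₀² = 1/1 = 1; data precision n/σ² = 31/5 = 6.2.
θ̂ = (1·(-8) + 6.2·(-6.29)) / (1 + 6.2) = (-46.998)/7.2 = -6.5275.

θ̂_MAP = -6.5275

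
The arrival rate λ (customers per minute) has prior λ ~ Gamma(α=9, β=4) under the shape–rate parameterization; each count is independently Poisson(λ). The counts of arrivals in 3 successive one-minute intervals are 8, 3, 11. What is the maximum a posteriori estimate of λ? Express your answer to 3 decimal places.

Σxᵢ = 8+3+11 = 22, with n = 3.
Posterior ∝ λ^8e^(−4λ) · λ^22e^(−3λ) = λ^30e^(−7λ), i.e. Gamma(shape=31, rate=7).
The mode of a Gamma(a, b) with a ≥ 1 (shape–rate) is (a−1)/b = 30/7 ≈ 4.286.

λ̂_MAP = 4.286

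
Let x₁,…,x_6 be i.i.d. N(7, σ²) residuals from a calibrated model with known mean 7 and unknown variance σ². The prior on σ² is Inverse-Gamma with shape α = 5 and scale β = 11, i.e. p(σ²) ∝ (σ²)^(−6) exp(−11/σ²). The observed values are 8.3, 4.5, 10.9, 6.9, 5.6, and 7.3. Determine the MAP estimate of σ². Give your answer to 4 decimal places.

Sum of squared deviations about the known mean: SS = (8.3−7)² + (4.5−7)² + (10.9−7)² + (6.9−7)² + (5.6−7)² + (7.3−7)² = 25.21.
The Normal likelihood contributes (σ²)^(−n/2) exp(−SS/(2σ²)), so the posterior is Inverse-Gamma(α + n/2, β + SS/2) = Inverse-Gamma(8, 23.605).
The mode of Inverse-Gamma(a, b) is b/(a+1) = 23.605/9 ≈ 2.6228.

σ̂²_MAP = 2.6228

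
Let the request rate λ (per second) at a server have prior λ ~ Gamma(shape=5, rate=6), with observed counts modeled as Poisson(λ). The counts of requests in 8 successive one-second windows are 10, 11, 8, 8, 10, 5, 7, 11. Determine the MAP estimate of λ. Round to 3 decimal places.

Σxᵢ = 10+11+8+8+10+5+7+11 = 70, with n = 8.
Posterior ∝ λ^4e^(−6λ) · λ^70e^(−8λ) = λ^74e^(−14λ), i.e. Gamma(shape=75, rate=14).
The mode of a Gamma(a, b) with a ≥ 1 (shape–rate) is (a−1)/b = 74/14 ≈ 5.286.

λ̂_MAP = 5.286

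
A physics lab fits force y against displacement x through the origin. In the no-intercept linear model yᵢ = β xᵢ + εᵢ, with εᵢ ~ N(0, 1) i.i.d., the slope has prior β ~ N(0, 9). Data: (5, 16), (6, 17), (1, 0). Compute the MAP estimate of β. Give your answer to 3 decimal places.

β̂_MAP = 2.930

log p(β | y) = −Σ(yᵢ − βxᵢ)²/(2·1) − β²/(2·9) + const.
Setting the derivative to zero: Σxᵢ(yᵢ − βxᵢ)/1 − β/9 = 0, so β = Σxᵢyᵢ / (Σxᵢ² + σ²/τ²).
Σxᵢyᵢ = 5·16 + 6·17 + 1·0 = 182; Σxᵢ² = 62; σ²/τ² = 1/9.
β̂_MAP = 182 / (62 + 1/9) = 182/(559/9) = 126/43 ≈ 2.930.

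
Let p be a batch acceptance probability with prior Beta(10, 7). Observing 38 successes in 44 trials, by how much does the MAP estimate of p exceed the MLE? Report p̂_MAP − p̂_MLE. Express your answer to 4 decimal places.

Posterior is Beta(48, 13); MAP = (48−1)/(61−2) = 47/59 ≈ 0.79661.
MLE ignores the prior: p̂_MLE = k/n = 38/44 ≈ 0.86364.
Difference = 47/59 − 38/44 = -87/1298 ≈ -0.0670.

MAP − MLE = -0.0670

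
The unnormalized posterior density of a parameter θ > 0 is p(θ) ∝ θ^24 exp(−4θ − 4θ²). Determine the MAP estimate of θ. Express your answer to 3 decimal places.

θ̂_MAP = 1.500

ℓ'(θ) = 24/θ − 4 − 8θ. Setting this to zero and multiplying by θ: 8θ² + 4θ − 24 = 0.
θ = (−4 + √(4² + 4·8·24)) / (2·8) = (−4 + √784) / 16 = (−4 + 28)/16 = 3/2.
ℓ''(θ) = −24/θ² − 8 < 0, confirming a maximum.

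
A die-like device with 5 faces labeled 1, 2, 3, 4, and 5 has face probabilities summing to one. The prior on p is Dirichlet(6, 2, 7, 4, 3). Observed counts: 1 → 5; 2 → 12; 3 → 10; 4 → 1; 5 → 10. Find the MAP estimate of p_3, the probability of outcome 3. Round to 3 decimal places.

The posterior is Dirichlet(αᵢ + nᵢ) = Dirichlet(11, 14, 17, 5, 13).
For a Dirichlet(a₁,…,a_K) with all aᵢ > 1, the mode has j-th component (aⱼ − 1)/(Σaᵢ − K).
Here Σaᵢ = 60 and K = 5, so p_3 = (17 − 1)/(60 − 5) = 16/55 ≈ 0.291.

MAP estimate: 0.291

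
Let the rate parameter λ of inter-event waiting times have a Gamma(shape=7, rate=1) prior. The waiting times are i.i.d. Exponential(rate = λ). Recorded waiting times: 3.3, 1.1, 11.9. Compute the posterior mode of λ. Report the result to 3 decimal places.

λ̂_MAP = 0.520

The Exponential(rate=λ) likelihood is ∝ λ^n e^(−λΣtᵢ). Here n = 3 and Σtᵢ = 3.3 + 1.1 + 11.9 = 16.3.
Posterior ∝ λ^6e^(−1λ) · λ^3e^(−16.3λ) = λ^9e^(−17.3λ), i.e. Gamma(10, 17.3).
Mode = (a−1)/b = 9/17.3 ≈ 0.520.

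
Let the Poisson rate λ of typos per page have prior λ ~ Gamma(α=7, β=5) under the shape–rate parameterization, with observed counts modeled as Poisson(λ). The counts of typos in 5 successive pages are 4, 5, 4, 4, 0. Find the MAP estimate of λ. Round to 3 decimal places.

Σxᵢ = 4+5+4+4+0 = 17, with n = 5.
Posterior ∝ λ^6e^(−5λ) · λ^17e^(−5λ) = λ^23e^(−10λ), i.e. Gamma(shape=24, rate=10).
The mode of a Gamma(a, b) with a ≥ 1 (shape–rate) is (a−1)/b = 23/10 ≈ 2.300.

λ̂_MAP = 2.300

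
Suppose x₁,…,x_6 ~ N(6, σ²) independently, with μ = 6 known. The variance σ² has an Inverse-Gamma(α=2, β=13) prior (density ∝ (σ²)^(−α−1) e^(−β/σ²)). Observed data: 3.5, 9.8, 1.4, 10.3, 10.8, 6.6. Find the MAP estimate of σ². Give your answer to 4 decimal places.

Sum of squared deviations about the known mean: SS = (3.5−6)² + (9.8−6)² + (1.4−6)² + (10.3−6)² + (10.8−6)² + (6.6−6)² = 83.74.
The Normal likelihood contributes (σ²)^(−n/2) exp(−SS/(2σ²)), so the posterior is Inverse-Gamma(α + n/2, β + SS/2) = Inverse-Gamma(5, 54.87).
The mode of Inverse-Gamma(a, b) is b/(a+1) = 54.87/6 ≈ 9.1450.

σ̂²_MAP = 9.1450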